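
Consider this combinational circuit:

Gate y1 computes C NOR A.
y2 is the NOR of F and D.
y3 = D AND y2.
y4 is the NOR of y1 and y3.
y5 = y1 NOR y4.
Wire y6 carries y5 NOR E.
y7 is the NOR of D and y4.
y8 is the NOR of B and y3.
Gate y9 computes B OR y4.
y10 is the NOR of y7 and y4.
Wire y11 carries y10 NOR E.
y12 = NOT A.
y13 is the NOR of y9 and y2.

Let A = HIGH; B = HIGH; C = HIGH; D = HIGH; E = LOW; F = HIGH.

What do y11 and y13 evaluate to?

y11 = HIGH, y13 = LOW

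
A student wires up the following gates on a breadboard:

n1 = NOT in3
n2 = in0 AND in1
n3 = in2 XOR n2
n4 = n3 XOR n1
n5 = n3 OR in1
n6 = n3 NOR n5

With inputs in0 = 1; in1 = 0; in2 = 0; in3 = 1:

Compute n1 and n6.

n1 = 0, n6 = 1

n1 = NOT in3 = NOT 1 = 0
n2 = in0 AND in1 = 1 AND 0 = 0
n3 = in2 XOR n2 = 0 XOR 0 = 0
n5 = n3 OR in1 = 0 OR 0 = 0
n6 = n3 NOR n5 = 0 NOR 0 = 1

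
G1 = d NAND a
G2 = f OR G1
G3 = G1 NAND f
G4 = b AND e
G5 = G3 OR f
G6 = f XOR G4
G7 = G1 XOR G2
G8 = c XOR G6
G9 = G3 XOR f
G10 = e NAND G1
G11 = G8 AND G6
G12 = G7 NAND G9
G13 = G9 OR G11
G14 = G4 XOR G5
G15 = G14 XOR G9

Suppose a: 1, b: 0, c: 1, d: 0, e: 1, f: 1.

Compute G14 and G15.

G14 = 1, G15 = 0

G1 = d NAND a = 0 NAND 1 = 1
G3 = G1 NAND f = 1 NAND 1 = 0
G4 = b AND e = 0 AND 1 = 0
G5 = G3 OR f = 0 OR 1 = 1
G9 = G3 XOR f = 0 XOR 1 = 1
G14 = G4 XOR G5 = 0 XOR 1 = 1
G15 = G14 XOR G9 = 1 XOR 1 = 0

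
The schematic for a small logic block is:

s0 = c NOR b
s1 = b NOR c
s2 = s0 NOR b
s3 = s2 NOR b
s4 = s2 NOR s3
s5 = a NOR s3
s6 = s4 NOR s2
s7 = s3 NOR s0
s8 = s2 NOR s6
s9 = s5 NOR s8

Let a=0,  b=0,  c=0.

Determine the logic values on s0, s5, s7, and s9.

s0 = c NOR b = 0 NOR 0 = 1
s2 = s0 NOR b = 1 NOR 0 = 0
s3 = s2 NOR b = 0 NOR 0 = 1
s4 = s2 NOR s3 = 0 NOR 1 = 0
s5 = a NOR s3 = 0 NOR 1 = 0
s6 = s4 NOR s2 = 0 NOR 0 = 1
s7 = s3 NOR s0 = 1 NOR 1 = 0
s8 = s2 NOR s6 = 0 NOR 1 = 0
s9 = s5 NOR s8 = 0 NOR 0 = 1

s0 = 1  s5 = 0  s7 = 0  s9 = 1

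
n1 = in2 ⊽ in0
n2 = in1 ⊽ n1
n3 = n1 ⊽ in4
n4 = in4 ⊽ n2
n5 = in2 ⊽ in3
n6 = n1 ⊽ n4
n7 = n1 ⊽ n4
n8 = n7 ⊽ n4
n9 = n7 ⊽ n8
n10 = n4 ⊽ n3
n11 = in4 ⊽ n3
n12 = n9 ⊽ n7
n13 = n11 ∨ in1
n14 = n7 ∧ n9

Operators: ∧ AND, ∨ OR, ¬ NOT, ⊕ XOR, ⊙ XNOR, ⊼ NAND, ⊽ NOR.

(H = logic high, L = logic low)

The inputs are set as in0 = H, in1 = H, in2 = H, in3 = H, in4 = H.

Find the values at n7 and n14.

n7 = H, n14 = L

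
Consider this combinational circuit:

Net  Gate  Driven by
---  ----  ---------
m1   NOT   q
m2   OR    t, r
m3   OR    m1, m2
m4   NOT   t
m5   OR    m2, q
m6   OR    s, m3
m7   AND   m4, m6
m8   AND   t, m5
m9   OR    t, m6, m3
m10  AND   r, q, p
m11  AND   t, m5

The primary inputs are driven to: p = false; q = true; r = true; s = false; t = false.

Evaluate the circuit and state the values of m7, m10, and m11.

m1 = NOT q = NOT true = false
m2 = t OR r = false OR true = true
m3 = m1 OR m2 = false OR true = true
m4 = NOT t = NOT false = true
m5 = m2 OR q = true OR true = true
m6 = s OR m3 = false OR true = true
m7 = m4 AND m6 = true AND true = true
m10 = r AND q AND p = true AND true AND false = false
m11 = t AND m5 = false AND true = false

m7 = true, m10 = false, m11 = false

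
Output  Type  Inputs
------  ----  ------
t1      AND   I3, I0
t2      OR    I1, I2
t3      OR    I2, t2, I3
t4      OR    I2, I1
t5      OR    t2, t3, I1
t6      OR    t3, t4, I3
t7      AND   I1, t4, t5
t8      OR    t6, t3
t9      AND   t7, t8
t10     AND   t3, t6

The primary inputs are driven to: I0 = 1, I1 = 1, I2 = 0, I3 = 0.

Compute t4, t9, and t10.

t4 = 1, t9 = 1, t10 = 1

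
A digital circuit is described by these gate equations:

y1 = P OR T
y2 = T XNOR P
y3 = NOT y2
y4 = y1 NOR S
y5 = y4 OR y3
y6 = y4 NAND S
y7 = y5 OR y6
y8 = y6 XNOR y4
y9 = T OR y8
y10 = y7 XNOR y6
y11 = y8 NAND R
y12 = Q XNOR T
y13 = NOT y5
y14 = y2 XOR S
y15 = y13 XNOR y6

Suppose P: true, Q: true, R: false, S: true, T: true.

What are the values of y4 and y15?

y1 = P OR T = true OR true = true
y2 = T XNOR P = true XNOR true = true
y3 = NOT y2 = NOT true = false
y4 = y1 NOR S = true NOR true = false
y5 = y4 OR y3 = false OR false = false
y6 = y4 NAND S = false NAND true = true
y13 = NOT y5 = NOT false = true
y15 = y13 XNOR y6 = true XNOR true = true

y4 = false; y15 = true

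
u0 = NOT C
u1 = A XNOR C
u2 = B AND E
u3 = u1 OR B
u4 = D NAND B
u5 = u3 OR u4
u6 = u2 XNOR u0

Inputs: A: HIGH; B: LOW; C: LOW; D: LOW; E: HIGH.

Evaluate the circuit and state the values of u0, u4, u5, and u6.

u0 = HIGH  u4 = HIGH  u5 = HIGH  u6 = LOW

u0 = NOT C = NOT LOW = HIGH
u1 = A XNOR C = HIGH XNOR LOW = LOW
u2 = B AND E = LOW AND HIGH = LOW
u3 = u1 OR B = LOW OR LOW = LOW
u4 = D NAND B = LOW NAND LOW = HIGH
u5 = u3 OR u4 = LOW OR HIGH = HIGH
u6 = u2 XNOR u0 = LOW XNOR HIGH = LOW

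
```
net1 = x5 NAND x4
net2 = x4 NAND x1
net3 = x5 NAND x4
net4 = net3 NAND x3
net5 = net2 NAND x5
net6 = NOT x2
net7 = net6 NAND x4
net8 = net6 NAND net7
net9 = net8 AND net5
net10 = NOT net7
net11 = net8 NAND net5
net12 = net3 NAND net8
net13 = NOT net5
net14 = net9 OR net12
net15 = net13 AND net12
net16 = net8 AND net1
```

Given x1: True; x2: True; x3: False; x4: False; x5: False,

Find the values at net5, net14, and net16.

net1 = x5 NAND x4 = False NAND False = True
net2 = x4 NAND x1 = False NAND True = True
net3 = x5 NAND x4 = False NAND False = True
net5 = net2 NAND x5 = True NAND False = True
net6 = NOT x2 = NOT True = False
net7 = net6 NAND x4 = False NAND False = True
net8 = net6 NAND net7 = False NAND True = True
net9 = net8 AND net5 = True AND True = True
net12 = net3 NAND net8 = True NAND True = False
net14 = net9 OR net12 = True OR False = True
net16 = net8 AND net1 = True AND True = True

net5 = True, net14 = True, net16 = True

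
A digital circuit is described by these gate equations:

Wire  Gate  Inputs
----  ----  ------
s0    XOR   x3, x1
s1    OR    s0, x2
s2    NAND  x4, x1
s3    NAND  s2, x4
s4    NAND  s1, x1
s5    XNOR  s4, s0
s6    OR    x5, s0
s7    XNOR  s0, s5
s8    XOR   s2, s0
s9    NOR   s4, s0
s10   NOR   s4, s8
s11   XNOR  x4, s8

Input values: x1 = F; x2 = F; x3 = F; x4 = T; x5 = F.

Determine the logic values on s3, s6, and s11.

s3 = F; s6 = F; s11 = T

s0 = x3 XOR x1 = F XOR F = F
s2 = x4 NAND x1 = T NAND F = T
s3 = s2 NAND x4 = T NAND T = F
s6 = x5 OR s0 = F OR F = F
s8 = s2 XOR s0 = T XOR F = T
s11 = x4 XNOR s8 = T XNOR T = T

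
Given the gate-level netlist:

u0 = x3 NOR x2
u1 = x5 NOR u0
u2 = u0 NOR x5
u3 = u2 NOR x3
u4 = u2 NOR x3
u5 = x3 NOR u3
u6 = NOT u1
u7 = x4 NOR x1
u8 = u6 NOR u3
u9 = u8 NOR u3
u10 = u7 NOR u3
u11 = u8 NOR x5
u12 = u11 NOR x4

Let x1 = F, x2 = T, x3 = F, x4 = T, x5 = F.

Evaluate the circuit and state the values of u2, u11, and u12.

u2 = T  u11 = F  u12 = F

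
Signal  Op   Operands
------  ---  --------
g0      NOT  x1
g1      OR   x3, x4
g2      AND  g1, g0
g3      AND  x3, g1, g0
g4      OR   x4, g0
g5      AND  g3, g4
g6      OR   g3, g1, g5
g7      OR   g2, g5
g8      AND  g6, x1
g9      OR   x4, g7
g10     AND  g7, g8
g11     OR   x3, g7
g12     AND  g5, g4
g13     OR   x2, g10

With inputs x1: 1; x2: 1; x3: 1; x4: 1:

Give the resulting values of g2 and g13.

g2 = 0; g13 = 1

g0 = NOT x1 = NOT 1 = 0
g1 = x3 OR x4 = 1 OR 1 = 1
g2 = g1 AND g0 = 1 AND 0 = 0
g3 = x3 AND g1 AND g0 = 1 AND 1 AND 0 = 0
g4 = x4 OR g0 = 1 OR 0 = 1
g5 = g3 AND g4 = 0 AND 1 = 0
g6 = g3 OR g1 OR g5 = 0 OR 1 OR 0 = 1
g7 = g2 OR g5 = 0 OR 0 = 0
g8 = g6 AND x1 = 1 AND 1 = 1
g10 = g7 AND g8 = 0 AND 1 = 0
g13 = x2 OR g10 = 1 OR 0 = 1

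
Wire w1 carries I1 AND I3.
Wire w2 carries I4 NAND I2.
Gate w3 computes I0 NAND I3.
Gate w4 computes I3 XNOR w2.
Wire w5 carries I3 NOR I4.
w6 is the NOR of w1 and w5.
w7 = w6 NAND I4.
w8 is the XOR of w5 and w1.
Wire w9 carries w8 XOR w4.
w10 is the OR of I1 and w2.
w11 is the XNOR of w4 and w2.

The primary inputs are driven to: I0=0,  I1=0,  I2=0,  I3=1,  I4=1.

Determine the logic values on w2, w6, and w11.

w2 = 1, w6 = 1, w11 = 1

w1 = I1 AND I3 = 0 AND 1 = 0
w2 = I4 NAND I2 = 1 NAND 0 = 1
w4 = I3 XNOR w2 = 1 XNOR 1 = 1
w5 = I3 NOR I4 = 1 NOR 1 = 0
w6 = w1 NOR w5 = 0 NOR 0 = 1
w11 = w4 XNOR w2 = 1 XNOR 1 = 1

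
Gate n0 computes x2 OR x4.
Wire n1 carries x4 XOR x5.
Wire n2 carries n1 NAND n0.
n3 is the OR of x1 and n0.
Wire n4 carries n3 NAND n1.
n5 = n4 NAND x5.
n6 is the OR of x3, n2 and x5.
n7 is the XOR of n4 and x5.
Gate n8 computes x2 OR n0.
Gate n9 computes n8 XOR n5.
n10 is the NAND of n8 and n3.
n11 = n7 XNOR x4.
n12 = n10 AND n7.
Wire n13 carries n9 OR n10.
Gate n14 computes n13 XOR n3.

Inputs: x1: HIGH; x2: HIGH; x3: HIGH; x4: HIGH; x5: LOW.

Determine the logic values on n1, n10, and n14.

n0 = x2 OR x4 = HIGH OR HIGH = HIGH
n1 = x4 XOR x5 = HIGH XOR LOW = HIGH
n3 = x1 OR n0 = HIGH OR HIGH = HIGH
n4 = n3 NAND n1 = HIGH NAND HIGH = LOW
n5 = n4 NAND x5 = LOW NAND LOW = HIGH
n8 = x2 OR n0 = HIGH OR HIGH = HIGH
n9 = n8 XOR n5 = HIGH XOR HIGH = LOW
n10 = n8 NAND n3 = HIGH NAND HIGH = LOW
n13 = n9 OR n10 = LOW OR LOW = LOW
n14 = n13 XOR n3 = LOW XOR HIGH = HIGH

n1 = HIGH  n10 = LOW  n14 = HIGH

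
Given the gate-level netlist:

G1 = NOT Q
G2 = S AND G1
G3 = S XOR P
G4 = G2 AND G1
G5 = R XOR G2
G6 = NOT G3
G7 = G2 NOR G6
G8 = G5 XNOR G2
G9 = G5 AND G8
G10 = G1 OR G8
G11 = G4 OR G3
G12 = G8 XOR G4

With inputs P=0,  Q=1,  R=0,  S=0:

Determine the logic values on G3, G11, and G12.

G3 = 0, G11 = 0, G12 = 1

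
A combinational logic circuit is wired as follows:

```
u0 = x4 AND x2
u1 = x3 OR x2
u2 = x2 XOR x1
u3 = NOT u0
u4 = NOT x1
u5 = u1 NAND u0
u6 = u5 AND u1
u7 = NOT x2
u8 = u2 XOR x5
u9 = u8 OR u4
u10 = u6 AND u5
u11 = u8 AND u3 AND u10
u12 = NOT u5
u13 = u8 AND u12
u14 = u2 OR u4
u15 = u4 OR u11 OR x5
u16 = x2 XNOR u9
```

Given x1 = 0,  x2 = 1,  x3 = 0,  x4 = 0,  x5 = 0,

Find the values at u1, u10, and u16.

u1 = 1, u10 = 1, u16 = 1

u0 = x4 AND x2 = 0 AND 1 = 0
u1 = x3 OR x2 = 0 OR 1 = 1
u2 = x2 XOR x1 = 1 XOR 0 = 1
u4 = NOT x1 = NOT 0 = 1
u5 = u1 NAND u0 = 1 NAND 0 = 1
u6 = u5 AND u1 = 1 AND 1 = 1
u8 = u2 XOR x5 = 1 XOR 0 = 1
u9 = u8 OR u4 = 1 OR 1 = 1
u10 = u6 AND u5 = 1 AND 1 = 1
u16 = x2 XNOR u9 = 1 XNOR 1 = 1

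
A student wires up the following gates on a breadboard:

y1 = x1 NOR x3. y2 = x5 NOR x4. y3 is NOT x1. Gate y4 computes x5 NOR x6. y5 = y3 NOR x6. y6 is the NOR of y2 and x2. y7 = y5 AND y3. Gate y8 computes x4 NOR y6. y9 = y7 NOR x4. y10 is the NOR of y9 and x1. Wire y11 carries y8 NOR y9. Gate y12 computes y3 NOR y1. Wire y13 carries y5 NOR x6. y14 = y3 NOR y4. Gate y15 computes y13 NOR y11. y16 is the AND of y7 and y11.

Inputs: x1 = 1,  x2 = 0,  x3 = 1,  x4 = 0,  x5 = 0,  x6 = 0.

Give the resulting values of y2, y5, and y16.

y2 = x5 NOR x4 = 0 NOR 0 = 1
y3 = NOT x1 = NOT 1 = 0
y5 = y3 NOR x6 = 0 NOR 0 = 1
y6 = y2 NOR x2 = 1 NOR 0 = 0
y7 = y5 AND y3 = 1 AND 0 = 0
y8 = x4 NOR y6 = 0 NOR 0 = 1
y9 = y7 NOR x4 = 0 NOR 0 = 1
y11 = y8 NOR y9 = 1 NOR 1 = 0
y16 = y7 AND y11 = 0 AND 0 = 0

y2 = 1, y5 = 1, y16 = 0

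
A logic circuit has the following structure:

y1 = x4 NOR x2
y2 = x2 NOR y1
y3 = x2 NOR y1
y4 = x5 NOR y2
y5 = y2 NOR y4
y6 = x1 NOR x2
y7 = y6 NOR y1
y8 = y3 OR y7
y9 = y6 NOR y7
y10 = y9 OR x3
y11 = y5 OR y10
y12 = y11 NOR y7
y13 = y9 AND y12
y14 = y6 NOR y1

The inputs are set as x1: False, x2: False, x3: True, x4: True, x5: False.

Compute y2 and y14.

y1 = x4 NOR x2 = True NOR False = False
y2 = x2 NOR y1 = False NOR False = True
y6 = x1 NOR x2 = False NOR False = True
y14 = y6 NOR y1 = True NOR False = False

y2 = True, y14 = False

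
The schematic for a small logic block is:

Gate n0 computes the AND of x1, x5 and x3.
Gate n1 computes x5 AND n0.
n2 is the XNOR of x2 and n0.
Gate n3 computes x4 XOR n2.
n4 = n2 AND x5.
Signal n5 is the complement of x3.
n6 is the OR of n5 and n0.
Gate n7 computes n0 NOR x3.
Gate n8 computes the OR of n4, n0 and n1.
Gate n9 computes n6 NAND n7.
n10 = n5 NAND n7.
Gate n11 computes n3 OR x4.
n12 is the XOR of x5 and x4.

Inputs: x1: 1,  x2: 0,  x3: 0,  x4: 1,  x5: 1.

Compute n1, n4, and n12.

n0 = x1 AND x5 AND x3 = 1 AND 1 AND 0 = 0
n1 = x5 AND n0 = 1 AND 0 = 0
n2 = x2 XNOR n0 = 0 XNOR 0 = 1
n4 = n2 AND x5 = 1 AND 1 = 1
n12 = x5 XOR x4 = 1 XOR 1 = 0

n1 = 0, n4 = 1, n12 = 0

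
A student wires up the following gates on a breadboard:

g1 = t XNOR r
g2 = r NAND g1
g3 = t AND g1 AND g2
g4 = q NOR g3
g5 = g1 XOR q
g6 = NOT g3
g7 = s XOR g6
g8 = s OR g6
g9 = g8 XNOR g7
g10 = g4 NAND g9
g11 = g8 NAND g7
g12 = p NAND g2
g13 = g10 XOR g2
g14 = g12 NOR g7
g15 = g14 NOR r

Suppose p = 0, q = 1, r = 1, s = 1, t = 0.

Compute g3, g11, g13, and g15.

g3 = 0, g11 = 1, g13 = 0, g15 = 0

g1 = t XNOR r = 0 XNOR 1 = 0
g2 = r NAND g1 = 1 NAND 0 = 1
g3 = t AND g1 AND g2 = 0 AND 0 AND 1 = 0
g4 = q NOR g3 = 1 NOR 0 = 0
g6 = NOT g3 = NOT 0 = 1
g7 = s XOR g6 = 1 XOR 1 = 0
g8 = s OR g6 = 1 OR 1 = 1
g9 = g8 XNOR g7 = 1 XNOR 0 = 0
g10 = g4 NAND g9 = 0 NAND 0 = 1
g11 = g8 NAND g7 = 1 NAND 0 = 1
g12 = p NAND g2 = 0 NAND 1 = 1
g13 = g10 XOR g2 = 1 XOR 1 = 0
g14 = g12 NOR g7 = 1 NOR 0 = 0
g15 = g14 NOR r = 0 NOR 1 = 0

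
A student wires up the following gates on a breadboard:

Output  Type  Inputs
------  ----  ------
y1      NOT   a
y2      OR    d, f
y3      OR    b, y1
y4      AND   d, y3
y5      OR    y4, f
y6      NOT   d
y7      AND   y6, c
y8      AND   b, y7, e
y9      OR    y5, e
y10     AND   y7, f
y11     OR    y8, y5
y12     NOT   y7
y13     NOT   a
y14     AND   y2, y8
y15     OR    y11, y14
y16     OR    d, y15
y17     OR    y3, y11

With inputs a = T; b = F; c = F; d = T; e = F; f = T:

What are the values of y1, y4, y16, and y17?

y1 = NOT a = NOT T = F
y2 = d OR f = T OR T = T
y3 = b OR y1 = F OR F = F
y4 = d AND y3 = T AND F = F
y5 = y4 OR f = F OR T = T
y6 = NOT d = NOT T = F
y7 = y6 AND c = F AND F = F
y8 = b AND y7 AND e = F AND F AND F = F
y11 = y8 OR y5 = F OR T = T
y14 = y2 AND y8 = T AND F = F
y15 = y11 OR y14 = T OR F = T
y16 = d OR y15 = T OR T = T
y17 = y3 OR y11 = F OR T = T

y1 = F  y4 = F  y16 = T  y17 = T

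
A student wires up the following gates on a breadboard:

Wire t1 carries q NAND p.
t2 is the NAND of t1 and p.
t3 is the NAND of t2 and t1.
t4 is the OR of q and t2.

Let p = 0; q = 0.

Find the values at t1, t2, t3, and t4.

t1 = 1, t2 = 1, t3 = 0, t4 = 1

t1 = q NAND p = 0 NAND 0 = 1
t2 = t1 NAND p = 1 NAND 0 = 1
t3 = t2 NAND t1 = 1 NAND 1 = 0
t4 = q OR t2 = 0 OR 1 = 1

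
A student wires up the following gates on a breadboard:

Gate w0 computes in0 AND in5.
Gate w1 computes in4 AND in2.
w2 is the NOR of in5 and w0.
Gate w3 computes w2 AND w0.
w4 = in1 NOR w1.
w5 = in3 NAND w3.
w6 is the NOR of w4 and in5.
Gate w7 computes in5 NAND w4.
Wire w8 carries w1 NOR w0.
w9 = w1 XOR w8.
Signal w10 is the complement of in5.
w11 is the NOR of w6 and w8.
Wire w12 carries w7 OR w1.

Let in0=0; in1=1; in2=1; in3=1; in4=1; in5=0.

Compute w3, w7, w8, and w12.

w3 = 0, w7 = 1, w8 = 0, w12 = 1

w0 = in0 AND in5 = 0 AND 0 = 0
w1 = in4 AND in2 = 1 AND 1 = 1
w2 = in5 NOR w0 = 0 NOR 0 = 1
w3 = w2 AND w0 = 1 AND 0 = 0
w4 = in1 NOR w1 = 1 NOR 1 = 0
w7 = in5 NAND w4 = 0 NAND 0 = 1
w8 = w1 NOR w0 = 1 NOR 0 = 0
w12 = w7 OR w1 = 1 OR 1 = 1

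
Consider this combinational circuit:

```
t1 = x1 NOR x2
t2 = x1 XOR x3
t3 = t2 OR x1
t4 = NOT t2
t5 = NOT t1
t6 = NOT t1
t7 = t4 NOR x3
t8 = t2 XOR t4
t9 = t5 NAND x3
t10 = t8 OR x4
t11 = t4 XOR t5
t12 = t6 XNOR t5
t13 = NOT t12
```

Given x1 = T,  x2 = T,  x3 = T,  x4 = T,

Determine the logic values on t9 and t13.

t1 = x1 NOR x2 = T NOR T = F
t5 = NOT t1 = NOT F = T
t6 = NOT t1 = NOT F = T
t9 = t5 NAND x3 = T NAND T = F
t12 = t6 XNOR t5 = T XNOR T = T
t13 = NOT t12 = NOT T = F

t9 = F; t13 = F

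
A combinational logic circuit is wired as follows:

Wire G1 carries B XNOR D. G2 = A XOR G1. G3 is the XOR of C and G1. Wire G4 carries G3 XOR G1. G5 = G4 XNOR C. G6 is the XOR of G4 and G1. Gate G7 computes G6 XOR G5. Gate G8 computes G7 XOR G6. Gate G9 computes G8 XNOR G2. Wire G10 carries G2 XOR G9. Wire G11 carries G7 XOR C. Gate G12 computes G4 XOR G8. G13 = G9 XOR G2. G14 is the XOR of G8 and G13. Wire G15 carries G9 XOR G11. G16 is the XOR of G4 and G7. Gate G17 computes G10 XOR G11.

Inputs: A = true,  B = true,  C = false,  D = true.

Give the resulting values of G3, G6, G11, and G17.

G1 = B XNOR D = true XNOR true = true
G2 = A XOR G1 = true XOR true = false
G3 = C XOR G1 = false XOR true = true
G4 = G3 XOR G1 = true XOR true = false
G5 = G4 XNOR C = false XNOR false = true
G6 = G4 XOR G1 = false XOR true = true
G7 = G6 XOR G5 = true XOR true = false
G8 = G7 XOR G6 = false XOR true = true
G9 = G8 XNOR G2 = true XNOR false = false
G10 = G2 XOR G9 = false XOR false = false
G11 = G7 XOR C = false XOR false = false
G17 = G10 XOR G11 = false XOR false = false

G3 = true; G6 = true; G11 = false; G17 = false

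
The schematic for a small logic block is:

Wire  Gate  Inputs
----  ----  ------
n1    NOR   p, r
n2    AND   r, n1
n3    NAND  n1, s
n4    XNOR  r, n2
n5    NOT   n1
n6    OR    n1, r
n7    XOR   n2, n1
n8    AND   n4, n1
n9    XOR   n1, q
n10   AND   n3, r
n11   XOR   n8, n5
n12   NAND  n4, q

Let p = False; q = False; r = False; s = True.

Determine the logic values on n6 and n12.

n6 = True, n12 = True

n1 = p NOR r = False NOR False = True
n2 = r AND n1 = False AND True = False
n4 = r XNOR n2 = False XNOR False = True
n6 = n1 OR r = True OR False = True
n12 = n4 NAND q = True NAND False = True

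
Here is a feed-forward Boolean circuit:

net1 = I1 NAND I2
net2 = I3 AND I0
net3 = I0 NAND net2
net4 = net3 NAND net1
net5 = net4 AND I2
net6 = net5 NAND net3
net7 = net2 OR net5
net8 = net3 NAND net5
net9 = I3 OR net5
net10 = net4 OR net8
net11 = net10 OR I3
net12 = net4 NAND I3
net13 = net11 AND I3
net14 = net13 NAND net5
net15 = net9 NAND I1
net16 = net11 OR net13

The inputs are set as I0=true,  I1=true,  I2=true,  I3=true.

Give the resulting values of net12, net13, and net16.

net12 = false  net13 = true  net16 = true

net1 = I1 NAND I2 = true NAND true = false
net2 = I3 AND I0 = true AND true = true
net3 = I0 NAND net2 = true NAND true = false
net4 = net3 NAND net1 = false NAND false = true
net5 = net4 AND I2 = true AND true = true
net8 = net3 NAND net5 = false NAND true = true
net10 = net4 OR net8 = true OR true = true
net11 = net10 OR I3 = true OR true = true
net12 = net4 NAND I3 = true NAND true = false
net13 = net11 AND I3 = true AND true = true
net16 = net11 OR net13 = true OR true = true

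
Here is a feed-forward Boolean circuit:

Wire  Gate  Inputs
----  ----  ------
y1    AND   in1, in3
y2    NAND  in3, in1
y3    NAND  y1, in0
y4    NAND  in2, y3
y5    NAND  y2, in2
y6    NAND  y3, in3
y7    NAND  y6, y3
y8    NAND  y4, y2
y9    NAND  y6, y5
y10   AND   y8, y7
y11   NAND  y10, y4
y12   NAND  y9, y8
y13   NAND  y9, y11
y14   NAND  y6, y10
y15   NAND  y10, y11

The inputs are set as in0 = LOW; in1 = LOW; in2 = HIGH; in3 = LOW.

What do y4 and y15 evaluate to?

y4 = LOW  y15 = HIGH

y1 = in1 AND in3 = LOW AND LOW = LOW
y2 = in3 NAND in1 = LOW NAND LOW = HIGH
y3 = y1 NAND in0 = LOW NAND LOW = HIGH
y4 = in2 NAND y3 = HIGH NAND HIGH = LOW
y6 = y3 NAND in3 = HIGH NAND LOW = HIGH
y7 = y6 NAND y3 = HIGH NAND HIGH = LOW
y8 = y4 NAND y2 = LOW NAND HIGH = HIGH
y10 = y8 AND y7 = HIGH AND LOW = LOW
y11 = y10 NAND y4 = LOW NAND LOW = HIGH
y15 = y10 NAND y11 = LOW NAND HIGH = HIGH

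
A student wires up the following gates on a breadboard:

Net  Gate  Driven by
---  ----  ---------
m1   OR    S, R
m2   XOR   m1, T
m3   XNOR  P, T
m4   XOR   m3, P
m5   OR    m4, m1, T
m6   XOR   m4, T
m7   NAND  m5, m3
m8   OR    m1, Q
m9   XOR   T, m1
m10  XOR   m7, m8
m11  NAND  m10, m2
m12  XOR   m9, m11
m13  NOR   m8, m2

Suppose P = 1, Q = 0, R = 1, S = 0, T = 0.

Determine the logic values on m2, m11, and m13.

m2 = 1  m11 = 1  m13 = 0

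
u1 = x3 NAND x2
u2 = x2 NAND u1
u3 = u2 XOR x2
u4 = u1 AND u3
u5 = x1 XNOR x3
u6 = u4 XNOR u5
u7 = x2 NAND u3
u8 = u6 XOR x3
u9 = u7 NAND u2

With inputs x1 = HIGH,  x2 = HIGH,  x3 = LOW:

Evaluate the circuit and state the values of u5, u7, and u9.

u5 = LOW, u7 = LOW, u9 = HIGH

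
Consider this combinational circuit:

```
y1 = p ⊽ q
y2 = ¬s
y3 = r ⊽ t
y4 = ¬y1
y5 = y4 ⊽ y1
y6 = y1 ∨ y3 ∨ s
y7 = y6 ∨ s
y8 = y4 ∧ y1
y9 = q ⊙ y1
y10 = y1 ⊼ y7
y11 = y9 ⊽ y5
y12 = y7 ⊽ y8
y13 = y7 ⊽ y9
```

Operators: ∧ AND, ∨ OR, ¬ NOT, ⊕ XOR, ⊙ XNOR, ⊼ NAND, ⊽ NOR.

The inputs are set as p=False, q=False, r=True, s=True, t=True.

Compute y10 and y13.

y1 = p NOR q = False NOR False = True
y3 = r NOR t = True NOR True = False
y6 = y1 OR y3 OR s = True OR False OR True = True
y7 = y6 OR s = True OR True = True
y9 = q XNOR y1 = False XNOR True = False
y10 = y1 NAND y7 = True NAND True = False
y13 = y7 NOR y9 = True NOR False = False

y10 = False, y13 = False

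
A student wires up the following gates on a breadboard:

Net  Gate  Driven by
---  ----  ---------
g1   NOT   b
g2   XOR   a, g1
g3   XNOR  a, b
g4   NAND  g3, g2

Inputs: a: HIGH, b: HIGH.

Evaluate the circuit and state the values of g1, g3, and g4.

g1 = NOT b = NOT HIGH = LOW
g2 = a XOR g1 = HIGH XOR LOW = HIGH
g3 = a XNOR b = HIGH XNOR HIGH = HIGH
g4 = g3 NAND g2 = HIGH NAND HIGH = LOW

g1 = LOW, g3 = HIGH, g4 = LOW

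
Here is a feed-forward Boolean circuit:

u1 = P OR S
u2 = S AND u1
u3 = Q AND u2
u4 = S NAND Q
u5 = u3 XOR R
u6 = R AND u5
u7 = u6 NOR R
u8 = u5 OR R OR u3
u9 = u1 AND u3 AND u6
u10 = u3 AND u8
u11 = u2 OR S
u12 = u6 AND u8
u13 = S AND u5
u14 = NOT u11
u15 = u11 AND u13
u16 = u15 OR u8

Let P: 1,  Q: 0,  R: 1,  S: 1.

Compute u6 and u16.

u6 = 1, u16 = 1

u1 = P OR S = 1 OR 1 = 1
u2 = S AND u1 = 1 AND 1 = 1
u3 = Q AND u2 = 0 AND 1 = 0
u5 = u3 XOR R = 0 XOR 1 = 1
u6 = R AND u5 = 1 AND 1 = 1
u8 = u5 OR R OR u3 = 1 OR 1 OR 0 = 1
u11 = u2 OR S = 1 OR 1 = 1
u13 = S AND u5 = 1 AND 1 = 1
u15 = u11 AND u13 = 1 AND 1 = 1
u16 = u15 OR u8 = 1 OR 1 = 1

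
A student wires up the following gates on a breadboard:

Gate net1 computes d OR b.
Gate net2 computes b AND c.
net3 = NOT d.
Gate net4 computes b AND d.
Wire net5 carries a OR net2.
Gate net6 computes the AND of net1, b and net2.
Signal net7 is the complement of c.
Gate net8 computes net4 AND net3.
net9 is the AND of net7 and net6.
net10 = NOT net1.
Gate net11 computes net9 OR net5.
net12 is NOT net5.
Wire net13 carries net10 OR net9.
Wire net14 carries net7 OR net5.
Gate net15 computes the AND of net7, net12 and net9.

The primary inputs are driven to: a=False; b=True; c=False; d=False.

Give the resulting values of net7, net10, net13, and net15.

net7 = True  net10 = False  net13 = False  net15 = False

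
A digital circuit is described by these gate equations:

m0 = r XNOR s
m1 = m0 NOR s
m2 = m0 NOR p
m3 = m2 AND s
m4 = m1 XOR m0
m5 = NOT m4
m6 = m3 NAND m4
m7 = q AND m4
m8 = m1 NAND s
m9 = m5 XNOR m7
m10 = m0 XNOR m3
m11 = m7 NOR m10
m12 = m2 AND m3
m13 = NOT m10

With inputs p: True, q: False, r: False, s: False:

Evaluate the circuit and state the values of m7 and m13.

m0 = r XNOR s = False XNOR False = True
m1 = m0 NOR s = True NOR False = False
m2 = m0 NOR p = True NOR True = False
m3 = m2 AND s = False AND False = False
m4 = m1 XOR m0 = False XOR True = True
m7 = q AND m4 = False AND True = False
m10 = m0 XNOR m3 = True XNOR False = False
m13 = NOT m10 = NOT False = True

m7 = False, m13 = True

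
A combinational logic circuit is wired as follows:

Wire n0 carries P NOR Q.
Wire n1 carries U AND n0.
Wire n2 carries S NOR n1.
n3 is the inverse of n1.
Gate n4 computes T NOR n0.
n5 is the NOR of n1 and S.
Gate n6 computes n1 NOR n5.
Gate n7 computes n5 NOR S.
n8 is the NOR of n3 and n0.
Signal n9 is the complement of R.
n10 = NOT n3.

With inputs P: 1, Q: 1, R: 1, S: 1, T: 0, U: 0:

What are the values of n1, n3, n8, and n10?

n0 = P NOR Q = 1 NOR 1 = 0
n1 = U AND n0 = 0 AND 0 = 0
n3 = NOT n1 = NOT 0 = 1
n8 = n3 NOR n0 = 1 NOR 0 = 0
n10 = NOT n3 = NOT 1 = 0

n1 = 0; n3 = 1; n8 = 0; n10 = 0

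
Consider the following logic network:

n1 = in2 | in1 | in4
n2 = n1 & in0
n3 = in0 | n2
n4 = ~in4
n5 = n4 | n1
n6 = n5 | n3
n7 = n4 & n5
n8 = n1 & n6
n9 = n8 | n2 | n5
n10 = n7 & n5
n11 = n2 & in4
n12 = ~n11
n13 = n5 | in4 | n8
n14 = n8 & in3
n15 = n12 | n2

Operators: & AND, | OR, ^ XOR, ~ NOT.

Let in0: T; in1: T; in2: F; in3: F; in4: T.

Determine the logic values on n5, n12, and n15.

n5 = T, n12 = F, n15 = T

n1 = in2 OR in1 OR in4 = F OR T OR T = T
n2 = n1 AND in0 = T AND T = T
n4 = NOT in4 = NOT T = F
n5 = n4 OR n1 = F OR T = T
n11 = n2 AND in4 = T AND T = T
n12 = NOT n11 = NOT T = F
n15 = n12 OR n2 = F OR T = T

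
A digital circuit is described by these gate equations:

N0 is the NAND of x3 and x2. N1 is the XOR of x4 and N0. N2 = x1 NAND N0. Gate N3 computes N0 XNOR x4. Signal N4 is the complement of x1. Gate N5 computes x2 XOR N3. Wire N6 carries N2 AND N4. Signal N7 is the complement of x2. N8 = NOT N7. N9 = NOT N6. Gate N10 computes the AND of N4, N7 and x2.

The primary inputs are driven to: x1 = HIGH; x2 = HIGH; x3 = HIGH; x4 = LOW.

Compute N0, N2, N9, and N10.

N0 = LOW, N2 = HIGH, N9 = HIGH, N10 = LOW

N0 = x3 NAND x2 = HIGH NAND HIGH = LOW
N2 = x1 NAND N0 = HIGH NAND LOW = HIGH
N4 = NOT x1 = NOT HIGH = LOW
N6 = N2 AND N4 = HIGH AND LOW = LOW
N7 = NOT x2 = NOT HIGH = LOW
N9 = NOT N6 = NOT LOW = HIGH
N10 = N4 AND N7 AND x2 = LOW AND LOW AND HIGH = LOW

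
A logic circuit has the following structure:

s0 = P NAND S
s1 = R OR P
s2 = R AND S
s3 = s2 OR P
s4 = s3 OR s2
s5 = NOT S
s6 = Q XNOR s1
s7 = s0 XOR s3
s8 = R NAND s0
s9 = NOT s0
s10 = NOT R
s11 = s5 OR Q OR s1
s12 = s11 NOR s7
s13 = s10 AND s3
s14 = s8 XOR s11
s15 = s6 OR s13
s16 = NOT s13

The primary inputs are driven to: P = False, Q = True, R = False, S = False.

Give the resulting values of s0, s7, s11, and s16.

s0 = True; s7 = True; s11 = True; s16 = True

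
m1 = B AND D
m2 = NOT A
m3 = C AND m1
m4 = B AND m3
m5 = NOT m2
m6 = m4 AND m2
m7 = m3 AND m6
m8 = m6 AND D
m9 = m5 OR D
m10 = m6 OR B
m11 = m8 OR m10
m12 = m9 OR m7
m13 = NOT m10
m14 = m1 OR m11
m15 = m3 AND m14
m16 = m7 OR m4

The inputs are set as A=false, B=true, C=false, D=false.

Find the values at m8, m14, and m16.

m8 = false; m14 = true; m16 = false

m1 = B AND D = true AND false = false
m2 = NOT A = NOT false = true
m3 = C AND m1 = false AND false = false
m4 = B AND m3 = true AND false = false
m6 = m4 AND m2 = false AND true = false
m7 = m3 AND m6 = false AND false = false
m8 = m6 AND D = false AND false = false
m10 = m6 OR B = false OR true = true
m11 = m8 OR m10 = false OR true = true
m14 = m1 OR m11 = false OR true = true
m16 = m7 OR m4 = false OR false = false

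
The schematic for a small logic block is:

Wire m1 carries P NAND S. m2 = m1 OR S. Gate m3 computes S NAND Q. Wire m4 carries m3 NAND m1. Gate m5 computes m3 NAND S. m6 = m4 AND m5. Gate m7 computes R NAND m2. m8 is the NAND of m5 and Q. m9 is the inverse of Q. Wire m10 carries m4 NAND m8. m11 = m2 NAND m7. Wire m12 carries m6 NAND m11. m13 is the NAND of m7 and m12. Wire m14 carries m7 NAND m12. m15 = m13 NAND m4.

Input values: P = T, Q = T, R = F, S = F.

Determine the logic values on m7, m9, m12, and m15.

m7 = T  m9 = F  m12 = T  m15 = T

m1 = P NAND S = T NAND F = T
m2 = m1 OR S = T OR F = T
m3 = S NAND Q = F NAND T = T
m4 = m3 NAND m1 = T NAND T = F
m5 = m3 NAND S = T NAND F = T
m6 = m4 AND m5 = F AND T = F
m7 = R NAND m2 = F NAND T = T
m9 = NOT Q = NOT T = F
m11 = m2 NAND m7 = T NAND T = F
m12 = m6 NAND m11 = F NAND F = T
m13 = m7 NAND m12 = T NAND T = F
m15 = m13 NAND m4 = F NAND F = T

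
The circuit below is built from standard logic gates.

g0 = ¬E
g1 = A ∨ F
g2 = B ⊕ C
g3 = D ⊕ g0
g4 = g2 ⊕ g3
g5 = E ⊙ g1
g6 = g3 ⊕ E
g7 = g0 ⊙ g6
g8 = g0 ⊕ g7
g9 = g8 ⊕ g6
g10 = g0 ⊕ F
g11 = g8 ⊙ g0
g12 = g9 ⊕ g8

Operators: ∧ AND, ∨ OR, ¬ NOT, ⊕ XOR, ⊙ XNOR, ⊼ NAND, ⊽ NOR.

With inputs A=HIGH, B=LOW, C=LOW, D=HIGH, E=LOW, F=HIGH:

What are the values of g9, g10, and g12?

g0 = NOT E = NOT LOW = HIGH
g3 = D XOR g0 = HIGH XOR HIGH = LOW
g6 = g3 XOR E = LOW XOR LOW = LOW
g7 = g0 XNOR g6 = HIGH XNOR LOW = LOW
g8 = g0 XOR g7 = HIGH XOR LOW = HIGH
g9 = g8 XOR g6 = HIGH XOR LOW = HIGH
g10 = g0 XOR F = HIGH XOR HIGH = LOW
g12 = g9 XOR g8 = HIGH XOR HIGH = LOW

g9 = HIGH; g10 = LOW; g12 = LOW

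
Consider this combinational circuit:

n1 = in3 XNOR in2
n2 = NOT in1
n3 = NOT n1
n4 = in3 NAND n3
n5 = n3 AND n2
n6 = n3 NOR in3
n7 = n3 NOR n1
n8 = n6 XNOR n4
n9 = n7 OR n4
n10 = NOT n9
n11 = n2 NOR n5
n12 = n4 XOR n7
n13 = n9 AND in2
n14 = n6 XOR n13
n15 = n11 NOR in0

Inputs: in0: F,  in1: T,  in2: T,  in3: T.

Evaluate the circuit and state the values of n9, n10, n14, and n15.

n9 = T; n10 = F; n14 = T; n15 = F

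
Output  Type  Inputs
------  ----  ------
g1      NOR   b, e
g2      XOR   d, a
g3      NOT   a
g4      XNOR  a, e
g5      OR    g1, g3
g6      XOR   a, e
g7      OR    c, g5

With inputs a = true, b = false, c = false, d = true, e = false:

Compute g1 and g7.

g1 = b NOR e = false NOR false = true
g3 = NOT a = NOT true = false
g5 = g1 OR g3 = true OR false = true
g7 = c OR g5 = false OR true = true

g1 = true, g7 = true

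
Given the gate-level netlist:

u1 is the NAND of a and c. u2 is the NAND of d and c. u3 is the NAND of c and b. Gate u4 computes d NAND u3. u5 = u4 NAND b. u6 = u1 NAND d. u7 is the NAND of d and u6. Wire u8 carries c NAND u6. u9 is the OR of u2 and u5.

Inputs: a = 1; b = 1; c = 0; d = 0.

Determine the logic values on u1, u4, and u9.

u1 = a NAND c = 1 NAND 0 = 1
u2 = d NAND c = 0 NAND 0 = 1
u3 = c NAND b = 0 NAND 1 = 1
u4 = d NAND u3 = 0 NAND 1 = 1
u5 = u4 NAND b = 1 NAND 1 = 0
u9 = u2 OR u5 = 1 OR 0 = 1

u1 = 1, u4 = 1, u9 = 1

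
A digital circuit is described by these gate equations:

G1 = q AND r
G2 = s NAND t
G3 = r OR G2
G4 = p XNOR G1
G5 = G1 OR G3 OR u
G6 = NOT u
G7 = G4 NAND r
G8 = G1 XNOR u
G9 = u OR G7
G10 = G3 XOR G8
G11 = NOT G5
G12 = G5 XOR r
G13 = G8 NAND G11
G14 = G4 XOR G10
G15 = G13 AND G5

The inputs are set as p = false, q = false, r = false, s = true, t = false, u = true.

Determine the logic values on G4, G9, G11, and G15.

G4 = true, G9 = true, G11 = false, G15 = true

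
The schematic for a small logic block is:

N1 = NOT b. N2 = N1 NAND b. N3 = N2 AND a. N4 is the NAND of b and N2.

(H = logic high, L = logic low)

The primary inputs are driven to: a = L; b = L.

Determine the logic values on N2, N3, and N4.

N1 = NOT b = NOT L = H
N2 = N1 NAND b = H NAND L = H
N3 = N2 AND a = H AND L = L
N4 = b NAND N2 = L NAND H = H

N2 = H, N3 = L, N4 = H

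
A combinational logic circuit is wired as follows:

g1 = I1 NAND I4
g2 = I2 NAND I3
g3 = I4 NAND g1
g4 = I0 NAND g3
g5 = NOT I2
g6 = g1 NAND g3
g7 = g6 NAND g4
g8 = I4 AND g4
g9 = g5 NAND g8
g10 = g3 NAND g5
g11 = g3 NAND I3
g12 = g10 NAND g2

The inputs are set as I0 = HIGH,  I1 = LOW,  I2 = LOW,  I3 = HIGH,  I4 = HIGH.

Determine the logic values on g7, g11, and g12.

g7 = LOW  g11 = HIGH  g12 = LOW

g1 = I1 NAND I4 = LOW NAND HIGH = HIGH
g2 = I2 NAND I3 = LOW NAND HIGH = HIGH
g3 = I4 NAND g1 = HIGH NAND HIGH = LOW
g4 = I0 NAND g3 = HIGH NAND LOW = HIGH
g5 = NOT I2 = NOT LOW = HIGH
g6 = g1 NAND g3 = HIGH NAND LOW = HIGH
g7 = g6 NAND g4 = HIGH NAND HIGH = LOW
g10 = g3 NAND g5 = LOW NAND HIGH = HIGH
g11 = g3 NAND I3 = LOW NAND HIGH = HIGH
g12 = g10 NAND g2 = HIGH NAND HIGH = LOW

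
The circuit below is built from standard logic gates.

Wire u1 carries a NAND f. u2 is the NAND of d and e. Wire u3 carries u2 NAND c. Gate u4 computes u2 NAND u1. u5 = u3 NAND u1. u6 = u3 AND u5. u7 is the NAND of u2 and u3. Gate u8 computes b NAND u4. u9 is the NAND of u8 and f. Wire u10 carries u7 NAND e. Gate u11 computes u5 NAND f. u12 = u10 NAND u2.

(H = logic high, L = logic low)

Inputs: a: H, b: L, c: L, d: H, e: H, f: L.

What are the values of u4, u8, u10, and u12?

u4 = H, u8 = H, u10 = L, u12 = H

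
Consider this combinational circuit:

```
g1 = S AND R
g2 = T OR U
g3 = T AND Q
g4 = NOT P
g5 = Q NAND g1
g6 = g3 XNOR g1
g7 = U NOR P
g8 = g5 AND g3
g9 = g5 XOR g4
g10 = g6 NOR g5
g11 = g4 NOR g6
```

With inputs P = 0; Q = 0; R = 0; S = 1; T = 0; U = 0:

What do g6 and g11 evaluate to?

g6 = 1, g11 = 0

g1 = S AND R = 1 AND 0 = 0
g3 = T AND Q = 0 AND 0 = 0
g4 = NOT P = NOT 0 = 1
g6 = g3 XNOR g1 = 0 XNOR 0 = 1
g11 = g4 NOR g6 = 1 NOR 1 = 0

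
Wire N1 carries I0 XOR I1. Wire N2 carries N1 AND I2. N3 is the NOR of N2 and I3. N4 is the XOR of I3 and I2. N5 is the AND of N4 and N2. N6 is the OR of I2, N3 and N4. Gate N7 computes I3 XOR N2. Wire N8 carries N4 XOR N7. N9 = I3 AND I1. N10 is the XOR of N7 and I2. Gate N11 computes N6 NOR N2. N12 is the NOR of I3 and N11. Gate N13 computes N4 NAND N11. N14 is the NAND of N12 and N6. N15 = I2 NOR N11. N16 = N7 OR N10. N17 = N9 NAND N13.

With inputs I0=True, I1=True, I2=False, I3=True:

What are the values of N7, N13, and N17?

N7 = True; N13 = True; N17 = False

N1 = I0 XOR I1 = True XOR True = False
N2 = N1 AND I2 = False AND False = False
N3 = N2 NOR I3 = False NOR True = False
N4 = I3 XOR I2 = True XOR False = True
N6 = I2 OR N3 OR N4 = False OR False OR True = True
N7 = I3 XOR N2 = True XOR False = True
N9 = I3 AND I1 = True AND True = True
N11 = N6 NOR N2 = True NOR False = False
N13 = N4 NAND N11 = True NAND False = True
N17 = N9 NAND N13 = True NAND True = False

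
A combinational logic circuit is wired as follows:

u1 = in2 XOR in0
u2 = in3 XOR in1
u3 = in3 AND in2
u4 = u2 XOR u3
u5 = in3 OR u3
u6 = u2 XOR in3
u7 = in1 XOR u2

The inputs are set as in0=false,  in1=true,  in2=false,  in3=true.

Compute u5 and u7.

u5 = true, u7 = true

u2 = in3 XOR in1 = true XOR true = false
u3 = in3 AND in2 = true AND false = false
u5 = in3 OR u3 = true OR false = true
u7 = in1 XOR u2 = true XOR false = true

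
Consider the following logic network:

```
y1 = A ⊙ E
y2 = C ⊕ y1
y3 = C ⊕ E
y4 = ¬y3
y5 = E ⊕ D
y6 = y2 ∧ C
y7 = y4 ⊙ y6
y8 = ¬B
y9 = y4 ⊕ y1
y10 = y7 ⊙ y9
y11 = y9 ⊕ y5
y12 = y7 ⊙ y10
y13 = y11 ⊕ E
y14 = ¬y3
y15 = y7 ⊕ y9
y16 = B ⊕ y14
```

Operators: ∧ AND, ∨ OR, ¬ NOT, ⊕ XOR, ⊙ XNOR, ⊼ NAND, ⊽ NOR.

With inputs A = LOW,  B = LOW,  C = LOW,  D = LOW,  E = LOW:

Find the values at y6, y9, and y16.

y1 = A XNOR E = LOW XNOR LOW = HIGH
y2 = C XOR y1 = LOW XOR HIGH = HIGH
y3 = C XOR E = LOW XOR LOW = LOW
y4 = NOT y3 = NOT LOW = HIGH
y6 = y2 AND C = HIGH AND LOW = LOW
y9 = y4 XOR y1 = HIGH XOR HIGH = LOW
y14 = NOT y3 = NOT LOW = HIGH
y16 = B XOR y14 = LOW XOR HIGH = HIGH

y6 = LOW, y9 = LOW, y16 = HIGH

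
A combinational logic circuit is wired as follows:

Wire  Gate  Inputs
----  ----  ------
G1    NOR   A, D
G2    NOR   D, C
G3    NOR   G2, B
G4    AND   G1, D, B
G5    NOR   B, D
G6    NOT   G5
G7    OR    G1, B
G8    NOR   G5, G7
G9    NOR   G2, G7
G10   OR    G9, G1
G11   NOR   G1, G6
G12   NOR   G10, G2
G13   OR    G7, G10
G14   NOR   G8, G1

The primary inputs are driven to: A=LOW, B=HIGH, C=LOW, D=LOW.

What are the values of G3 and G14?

G3 = LOW; G14 = LOW

G1 = A NOR D = LOW NOR LOW = HIGH
G2 = D NOR C = LOW NOR LOW = HIGH
G3 = G2 NOR B = HIGH NOR HIGH = LOW
G5 = B NOR D = HIGH NOR LOW = LOW
G7 = G1 OR B = HIGH OR HIGH = HIGH
G8 = G5 NOR G7 = LOW NOR HIGH = LOW
G14 = G8 NOR G1 = LOW NOR HIGH = LOW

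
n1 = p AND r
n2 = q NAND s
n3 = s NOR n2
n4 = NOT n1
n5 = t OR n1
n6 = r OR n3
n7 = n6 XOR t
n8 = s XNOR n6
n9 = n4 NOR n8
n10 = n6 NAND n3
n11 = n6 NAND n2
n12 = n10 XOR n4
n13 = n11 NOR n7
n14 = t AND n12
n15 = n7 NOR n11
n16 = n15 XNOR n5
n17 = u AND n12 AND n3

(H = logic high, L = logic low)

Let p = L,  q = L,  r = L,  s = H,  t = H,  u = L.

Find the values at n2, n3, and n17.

n1 = p AND r = L AND L = L
n2 = q NAND s = L NAND H = H
n3 = s NOR n2 = H NOR H = L
n4 = NOT n1 = NOT L = H
n6 = r OR n3 = L OR L = L
n10 = n6 NAND n3 = L NAND L = H
n12 = n10 XOR n4 = H XOR H = L
n17 = u AND n12 AND n3 = L AND L AND L = L

n2 = H  n3 = L  n17 = L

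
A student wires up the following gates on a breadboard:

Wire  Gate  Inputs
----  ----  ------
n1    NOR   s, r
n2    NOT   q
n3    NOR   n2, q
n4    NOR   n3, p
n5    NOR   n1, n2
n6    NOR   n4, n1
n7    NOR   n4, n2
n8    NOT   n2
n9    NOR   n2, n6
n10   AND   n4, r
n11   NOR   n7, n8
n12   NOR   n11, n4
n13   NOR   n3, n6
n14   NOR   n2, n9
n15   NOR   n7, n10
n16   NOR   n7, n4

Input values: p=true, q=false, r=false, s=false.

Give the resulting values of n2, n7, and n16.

n2 = NOT q = NOT false = true
n3 = n2 NOR q = true NOR false = false
n4 = n3 NOR p = false NOR true = false
n7 = n4 NOR n2 = false NOR true = false
n16 = n7 NOR n4 = false NOR false = true

n2 = true  n7 = false  n16 = true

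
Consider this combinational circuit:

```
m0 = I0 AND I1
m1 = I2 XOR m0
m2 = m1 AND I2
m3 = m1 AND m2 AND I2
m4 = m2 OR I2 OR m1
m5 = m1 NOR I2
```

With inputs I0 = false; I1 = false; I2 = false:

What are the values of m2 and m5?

m2 = false, m5 = true

m0 = I0 AND I1 = false AND false = false
m1 = I2 XOR m0 = false XOR false = false
m2 = m1 AND I2 = false AND false = false
m5 = m1 NOR I2 = false NOR false = true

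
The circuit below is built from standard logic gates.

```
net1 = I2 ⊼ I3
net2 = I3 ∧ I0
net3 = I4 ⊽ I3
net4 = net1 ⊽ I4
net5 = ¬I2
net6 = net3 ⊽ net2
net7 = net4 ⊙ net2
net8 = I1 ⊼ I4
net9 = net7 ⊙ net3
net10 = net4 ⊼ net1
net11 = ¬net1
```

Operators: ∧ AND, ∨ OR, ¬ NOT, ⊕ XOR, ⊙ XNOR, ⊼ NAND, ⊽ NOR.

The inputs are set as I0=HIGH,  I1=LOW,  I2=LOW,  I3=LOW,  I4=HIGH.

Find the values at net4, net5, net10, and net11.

net4 = LOW, net5 = HIGH, net10 = HIGH, net11 = LOW

net1 = I2 NAND I3 = LOW NAND LOW = HIGH
net4 = net1 NOR I4 = HIGH NOR HIGH = LOW
net5 = NOT I2 = NOT LOW = HIGH
net10 = net4 NAND net1 = LOW NAND HIGH = HIGH
net11 = NOT net1 = NOT HIGH = LOW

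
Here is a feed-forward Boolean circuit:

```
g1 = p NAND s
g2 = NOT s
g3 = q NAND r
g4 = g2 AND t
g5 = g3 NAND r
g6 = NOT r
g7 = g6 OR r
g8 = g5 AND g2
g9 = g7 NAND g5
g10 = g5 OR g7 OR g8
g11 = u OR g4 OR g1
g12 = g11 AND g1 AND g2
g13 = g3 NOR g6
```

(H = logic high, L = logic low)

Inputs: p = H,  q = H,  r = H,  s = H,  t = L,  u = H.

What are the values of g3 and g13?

g3 = q NAND r = H NAND H = L
g6 = NOT r = NOT H = L
g13 = g3 NOR g6 = L NOR L = H

g3 = L, g13 = H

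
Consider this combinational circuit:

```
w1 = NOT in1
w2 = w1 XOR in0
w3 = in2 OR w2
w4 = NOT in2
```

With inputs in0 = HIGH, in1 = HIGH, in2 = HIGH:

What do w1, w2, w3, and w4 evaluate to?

w1 = LOW; w2 = HIGH; w3 = HIGH; w4 = LOW

w1 = NOT in1 = NOT HIGH = LOW
w2 = w1 XOR in0 = LOW XOR HIGH = HIGH
w3 = in2 OR w2 = HIGH OR HIGH = HIGH
w4 = NOT in2 = NOT HIGH = LOW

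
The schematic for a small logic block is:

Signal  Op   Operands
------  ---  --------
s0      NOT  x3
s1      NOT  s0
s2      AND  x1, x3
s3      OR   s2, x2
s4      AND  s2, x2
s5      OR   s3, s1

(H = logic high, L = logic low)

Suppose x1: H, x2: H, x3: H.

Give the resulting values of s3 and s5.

s0 = NOT x3 = NOT H = L
s1 = NOT s0 = NOT L = H
s2 = x1 AND x3 = H AND H = H
s3 = s2 OR x2 = H OR H = H
s5 = s3 OR s1 = H OR H = H

s3 = H, s5 = H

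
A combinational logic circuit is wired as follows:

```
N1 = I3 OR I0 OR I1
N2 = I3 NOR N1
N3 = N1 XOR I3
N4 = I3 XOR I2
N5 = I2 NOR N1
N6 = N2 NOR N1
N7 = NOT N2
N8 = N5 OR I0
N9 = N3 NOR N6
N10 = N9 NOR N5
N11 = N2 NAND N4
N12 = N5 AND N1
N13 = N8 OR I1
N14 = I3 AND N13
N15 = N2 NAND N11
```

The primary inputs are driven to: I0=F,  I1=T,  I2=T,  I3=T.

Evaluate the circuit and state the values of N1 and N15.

N1 = T  N15 = T

N1 = I3 OR I0 OR I1 = T OR F OR T = T
N2 = I3 NOR N1 = T NOR T = F
N4 = I3 XOR I2 = T XOR T = F
N11 = N2 NAND N4 = F NAND F = T
N15 = N2 NAND N11 = F NAND T = T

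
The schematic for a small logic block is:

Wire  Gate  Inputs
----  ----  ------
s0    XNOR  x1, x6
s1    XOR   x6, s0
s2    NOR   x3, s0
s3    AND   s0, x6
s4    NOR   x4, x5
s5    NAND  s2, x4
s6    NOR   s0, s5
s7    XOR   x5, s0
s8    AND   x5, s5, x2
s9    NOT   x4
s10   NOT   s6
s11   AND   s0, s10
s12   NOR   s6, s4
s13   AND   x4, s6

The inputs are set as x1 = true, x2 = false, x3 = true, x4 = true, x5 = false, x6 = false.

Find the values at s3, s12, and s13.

s3 = false  s12 = true  s13 = false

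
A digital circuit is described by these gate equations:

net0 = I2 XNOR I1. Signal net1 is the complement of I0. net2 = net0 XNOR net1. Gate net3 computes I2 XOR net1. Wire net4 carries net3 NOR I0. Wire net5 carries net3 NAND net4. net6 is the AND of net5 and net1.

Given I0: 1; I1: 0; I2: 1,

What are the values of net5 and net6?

net1 = NOT I0 = NOT 1 = 0
net3 = I2 XOR net1 = 1 XOR 0 = 1
net4 = net3 NOR I0 = 1 NOR 1 = 0
net5 = net3 NAND net4 = 1 NAND 0 = 1
net6 = net5 AND net1 = 1 AND 0 = 0

net5 = 1, net6 = 0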